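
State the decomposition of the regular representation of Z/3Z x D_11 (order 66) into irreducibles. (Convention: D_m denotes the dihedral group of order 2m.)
Each irreducible V_i of dimension d_i appears with multiplicity d_i, i.e. rho_reg = (direct sum over all irreducibles V_i) d_i V_i. The irreducible dimensions for Z/3Z x D_11 are 1, 1, 1, 1, 1, 1, 2, 2, 2, 2, 2, 2, 2, 2, 2, 2, 2, 2, 2, 2, 2: 6 irreducibles of dimension 1, each with multiplicity 1; 15 irreducibles of dimension 2, each with multiplicity 2. Total dimension 6*1*1 + 15*2*2 = 66 = |G|.

Justification: General theorem: in the regular representation of a finite group G, each irreducible appears with multiplicity equal to its dimension. Check: dim(rho_reg) = sum d_i^2 = 1 + 1 + 1 + 1 + 1 + 1 + 4 + 4 + 4 + 4 + 4 + 4 + 4 + 4 + 4 + 4 + 4 + 4 + 4 + 4 + 4 = 66 = |G|.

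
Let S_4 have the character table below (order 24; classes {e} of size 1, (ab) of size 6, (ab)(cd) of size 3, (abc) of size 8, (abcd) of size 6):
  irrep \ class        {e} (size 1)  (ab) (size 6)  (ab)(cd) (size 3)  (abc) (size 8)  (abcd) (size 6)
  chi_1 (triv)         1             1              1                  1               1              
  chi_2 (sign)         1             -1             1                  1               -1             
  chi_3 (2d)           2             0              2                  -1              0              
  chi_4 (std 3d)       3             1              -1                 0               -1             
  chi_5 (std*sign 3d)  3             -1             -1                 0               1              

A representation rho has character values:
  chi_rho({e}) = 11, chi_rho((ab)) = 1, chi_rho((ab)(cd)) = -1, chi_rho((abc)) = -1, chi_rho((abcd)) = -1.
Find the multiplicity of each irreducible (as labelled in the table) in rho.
Multiplicities: chi_1: 0, chi_2: 0, chi_3: 1, chi_4: 2, chi_5: 1.

Derivation: Use <chi_rho, chi> = (1/|G|) sum_C |C| * chi_rho(C) * conj(chi(C)) with |G| = 24 for each irreducible chi in the table:
  <chi_rho, chi_1> = (1/24)[1*(11)*conj(1) + 6*(1)*conj(1) + 3*(-1)*conj(1) + 8*(-1)*conj(1) + 6*(-1)*conj(1)]
      = (1/24)[(11) + (6) + (-3) + (-8) + (-6)] = 0/24 = 0
  <chi_rho, chi_2> = (1/24)[1*(11)*conj(1) + 6*(1)*conj(-1) + 3*(-1)*conj(1) + 8*(-1)*conj(1) + 6*(-1)*conj(-1)]
      = (1/24)[(11) + (-6) + (-3) + (-8) + (6)] = 0/24 = 0
  <chi_rho, chi_3> = (1/24)[1*(11)*conj(2) + 6*(1)*conj(0) + 3*(-1)*conj(2) + 8*(-1)*conj(-1) + 6*(-1)*conj(0)]
      = (1/24)[(22) + (0) + (-6) + (8) + (0)] = 24/24 = 1
  <chi_rho, chi_4> = (1/24)[1*(11)*conj(3) + 6*(1)*conj(1) + 3*(-1)*conj(-1) + 8*(-1)*conj(0) + 6*(-1)*conj(-1)]
      = (1/24)[(33) + (6) + (3) + (0) + (6)] = 48/24 = 2
  <chi_rho, chi_5> = (1/24)[1*(11)*conj(3) + 6*(1)*conj(-1) + 3*(-1)*conj(-1) + 8*(-1)*conj(0) + 6*(-1)*conj(1)]
      = (1/24)[(33) + (-6) + (3) + (0) + (-6)] = 24/24 = 1
Dimension check: dim(rho) = sum (mult * dim) = 0*1 + 0*1 + 1*2 + 2*3 + 1*3 = 11 = chi_rho(e) = 11.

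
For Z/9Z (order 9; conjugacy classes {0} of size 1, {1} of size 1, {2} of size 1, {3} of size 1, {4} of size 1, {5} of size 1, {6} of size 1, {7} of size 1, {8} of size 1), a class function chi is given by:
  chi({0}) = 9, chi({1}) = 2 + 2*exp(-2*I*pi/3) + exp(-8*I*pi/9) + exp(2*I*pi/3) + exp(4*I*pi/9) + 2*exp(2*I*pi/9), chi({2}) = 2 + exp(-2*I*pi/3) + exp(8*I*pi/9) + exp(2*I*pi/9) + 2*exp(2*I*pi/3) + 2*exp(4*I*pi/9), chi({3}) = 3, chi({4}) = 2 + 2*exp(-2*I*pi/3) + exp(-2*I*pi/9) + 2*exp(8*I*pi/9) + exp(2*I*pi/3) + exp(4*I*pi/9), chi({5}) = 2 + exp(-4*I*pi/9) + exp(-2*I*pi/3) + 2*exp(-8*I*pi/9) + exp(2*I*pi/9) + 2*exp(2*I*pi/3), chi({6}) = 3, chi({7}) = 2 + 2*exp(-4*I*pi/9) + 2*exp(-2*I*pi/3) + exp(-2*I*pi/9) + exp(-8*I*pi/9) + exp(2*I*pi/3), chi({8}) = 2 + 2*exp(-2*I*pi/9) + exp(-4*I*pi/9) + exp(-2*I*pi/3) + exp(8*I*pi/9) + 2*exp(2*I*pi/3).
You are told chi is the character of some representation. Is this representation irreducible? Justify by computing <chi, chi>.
Not irreducible (reducible): <chi, chi> = 15 > 1.

Details: <chi, chi> = (1/|G|) sum_C |C| * |chi(C)|^2 = (1/9)[1*|9|^2 + 1*|2 + 2*exp(-2*I*pi/3) + exp(-8*I*pi/9) + exp(2*I*pi/3) + exp(4*I*pi/9) + 2*exp(2*I*pi/9)|^2 + 1*|2 + exp(-2*I*pi/3) + exp(8*I*pi/9) + exp(2*I*pi/9) + 2*exp(2*I*pi/3) + 2*exp(4*I*pi/9)|^2 + 1*|3|^2 + 1*|2 + 2*exp(-2*I*pi/3) + exp(-2*I*pi/9) + 2*exp(8*I*pi/9) + exp(2*I*pi/3) + exp(4*I*pi/9)|^2 + 1*|2 + exp(-4*I*pi/9) + exp(-2*I*pi/3) + 2*exp(-8*I*pi/9) + exp(2*I*pi/9) + 2*exp(2*I*pi/3)|^2 + 1*|3|^2 + 1*|2 + 2*exp(-4*I*pi/9) + 2*exp(-2*I*pi/3) + exp(-2*I*pi/9) + exp(-8*I*pi/9) + exp(2*I*pi/3)|^2 + 1*|2 + 2*exp(-2*I*pi/9) + exp(-4*I*pi/9) + exp(-2*I*pi/3) + exp(8*I*pi/9) + 2*exp(2*I*pi/3)|^2]
  = (1/9)[(81) + (15 + 9*exp(-2*I*pi/3) + 9*exp(-2*I*pi/9) + 5*exp(-4*I*pi/9) + 10*exp(-8*I*pi/9) + 10*exp(8*I*pi/9) + 5*exp(4*I*pi/9) + 9*exp(2*I*pi/9) + 9*exp(2*I*pi/3)) + (15 + 9*exp(-4*I*pi/9) + 9*exp(-2*I*pi/3) + 10*exp(-2*I*pi/9) + 5*exp(-8*I*pi/9) + 5*exp(8*I*pi/9) + 10*exp(2*I*pi/9) + 9*exp(2*I*pi/3) + 9*exp(4*I*pi/9)) + (9) + (15 + 10*exp(-4*I*pi/9) + 9*exp(-2*I*pi/3) + 5*exp(-2*I*pi/9) + 9*exp(-8*I*pi/9) + 9*exp(8*I*pi/9) + 5*exp(2*I*pi/9) + 9*exp(2*I*pi/3) + 10*exp(4*I*pi/9)) + (15 + 10*exp(-4*I*pi/9) + 9*exp(-2*I*pi/3) + 5*exp(-2*I*pi/9) + 9*exp(-8*I*pi/9) + 9*exp(8*I*pi/9) + 5*exp(2*I*pi/9) + 9*exp(2*I*pi/3) + 10*exp(4*I*pi/9)) + (9) + (15 + 9*exp(-4*I*pi/9) + 9*exp(-2*I*pi/3) + 10*exp(-2*I*pi/9) + 5*exp(-8*I*pi/9) + 5*exp(8*I*pi/9) + 10*exp(2*I*pi/9) + 9*exp(2*I*pi/3) + 9*exp(4*I*pi/9)) + (15 + 9*exp(-2*I*pi/3) + 9*exp(-2*I*pi/9) + 5*exp(-4*I*pi/9) + 10*exp(-8*I*pi/9) + 10*exp(8*I*pi/9) + 5*exp(4*I*pi/9) + 9*exp(2*I*pi/9) + 9*exp(2*I*pi/3))] = 135/9 = 15.
(Exp terms are combined using exp(i*s)*conj(exp(i*t)) = exp(i*(s-t)), and sums of them are collapsed using the identity that for every m > 1 the m distinct m-th roots of unity sum to 0, e.g. 1 + exp(2*I*pi/3) + exp(-2*I*pi/3) = 0.)
A character is irreducible iff <chi, chi> = 1, so this representation is reducible.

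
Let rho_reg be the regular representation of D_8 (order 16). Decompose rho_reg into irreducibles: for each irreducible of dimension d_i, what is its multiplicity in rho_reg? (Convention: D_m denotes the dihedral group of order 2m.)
Each irreducible V_i of dimension d_i appears with multiplicity d_i, i.e. rho_reg = (direct sum over all irreducibles V_i) d_i V_i. The irreducible dimensions for D_8 are 1, 1, 1, 1, 2, 2, 2: 4 irreducibles of dimension 1, each with multiplicity 1; 3 irreducibles of dimension 2, each with multiplicity 2. Total dimension 4*1*1 + 3*2*2 = 16 = |G|.

Reasoning: General theorem: in the regular representation of a finite group G, each irreducible appears with multiplicity equal to its dimension. Check: dim(rho_reg) = sum d_i^2 = 1 + 1 + 1 + 1 + 4 + 4 + 4 = 16 = |G|.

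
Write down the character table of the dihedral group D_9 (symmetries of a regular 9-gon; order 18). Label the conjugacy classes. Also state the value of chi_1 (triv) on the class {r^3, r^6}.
Conjugacy classes: {e} of size 1, {r^1, r^8} of size 2, {r^2, r^7} of size 2, {r^3, r^6} of size 2, {r^4, r^5} of size 2, {s, sr, ..., sr^8} of size 9.
Character table:
  irrep \ class              {e} (size 1)  {r^1, r^8} (size 2)  {r^2, r^7} (size 2)  {r^3, r^6} (size 2)  {r^4, r^5} (size 2)  {s, sr, ..., sr^8} (size 9)
  chi_1 (triv)               1             1                    1                    1                    1                    1                          
  chi_2 (sign: r->1, s->-1)  1             1                    1                    1                    1                    -1                         
  chi_3 (2d, j=1)            2             2*cos(2*pi/9)        2*cos(4*pi/9)        -1                   -2*cos(pi/9)         0                          
  chi_4 (2d, j=2)            2             2*cos(4*pi/9)        -2*cos(pi/9)         -1                   2*cos(2*pi/9)        0                          
  chi_5 (2d, j=3)            2             -1                   -1                   2                    -1                   0                          
  chi_6 (2d, j=4)            2             -2*cos(pi/9)         2*cos(2*pi/9)        -1                   2*cos(4*pi/9)        0                          

Spot check: chi_1 (triv) on {r^3, r^6} = 1.

Derivation: D_9 has order 2*9 = 18 with 6 conjugacy classes, hence 6 irreducibles. Sum of squared dims 1 + 1 + 4 + 4 + 4 + 4 = 18 = |G|. Linear characters come from the abelianisation; the 2-dimensional irreps have character r^k -> 2*cos(2*pi*j*k/9), reflections -> 0.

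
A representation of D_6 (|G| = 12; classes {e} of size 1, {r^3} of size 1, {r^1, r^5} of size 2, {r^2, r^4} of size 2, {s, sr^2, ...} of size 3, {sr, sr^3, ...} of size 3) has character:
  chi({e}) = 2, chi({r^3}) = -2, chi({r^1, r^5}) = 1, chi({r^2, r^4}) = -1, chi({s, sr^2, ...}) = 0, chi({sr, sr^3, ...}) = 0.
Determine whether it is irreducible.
Irreducible: <chi, chi> = 1.

Why: <chi, chi> = (1/|G|) sum_C |C| * |chi(C)|^2 = (1/12)[1*|2|^2 + 1*|-2|^2 + 2*|1|^2 + 2*|-1|^2 + 3*|0|^2 + 3*|0|^2]
  = (1/12)[(4) + (4) + (2) + (2) + (0) + (0)] = 12/12 = 1.
A character is irreducible iff <chi, chi> = 1, so this representation is irreducible.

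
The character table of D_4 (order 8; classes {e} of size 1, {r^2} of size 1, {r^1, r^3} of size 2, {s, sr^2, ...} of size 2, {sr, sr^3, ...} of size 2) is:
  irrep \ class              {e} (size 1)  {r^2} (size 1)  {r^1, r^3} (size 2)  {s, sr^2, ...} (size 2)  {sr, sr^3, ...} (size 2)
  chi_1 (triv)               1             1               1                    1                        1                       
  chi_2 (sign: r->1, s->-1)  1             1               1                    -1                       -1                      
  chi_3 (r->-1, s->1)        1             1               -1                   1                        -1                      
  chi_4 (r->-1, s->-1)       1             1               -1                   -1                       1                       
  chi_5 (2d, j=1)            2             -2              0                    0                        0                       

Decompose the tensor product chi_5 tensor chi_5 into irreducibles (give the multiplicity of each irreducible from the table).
chi_5 tensor chi_5 = chi_1 + chi_2 + chi_3 + chi_4 (all other irreducibles have multiplicity 0).

Solution. The character of a tensor product is the pointwise product (chi_5 * chi_5)(C) = chi_5(C) * chi_5(C):
  {e}: (2)*(2), {r^2}: (-2)*(-2), {r^1, r^3}: (0)*(0), {s, sr^2, ...}: (0)*(0), {sr, sr^3, ...}: (0)*(0)
so (chi_5 * chi_5) takes values
  {e} -> 4, {r^2} -> 4, {r^1, r^3} -> 0, {s, sr^2, ...} -> 0, {sr, sr^3, ...} -> 0.
Now take the inner product of this character with each irreducible chi from the table, <chi_5*chi_5, chi> = (1/8) sum_C |C| (chi_5*chi_5)(C) conj(chi(C)):
  <chi_5*chi_5, chi_1> = (1/8)[1*(4)*conj(1) + 1*(4)*conj(1) + 2*(0)*conj(1) + 2*(0)*conj(1) + 2*(0)*conj(1)]
      = (1/8)[(4) + (4) + (0) + (0) + (0)] = 8/8 = 1
  <chi_5*chi_5, chi_2> = (1/8)[1*(4)*conj(1) + 1*(4)*conj(1) + 2*(0)*conj(1) + 2*(0)*conj(-1) + 2*(0)*conj(-1)]
      = (1/8)[(4) + (4) + (0) + (0) + (0)] = 8/8 = 1
  <chi_5*chi_5, chi_3> = (1/8)[1*(4)*conj(1) + 1*(4)*conj(1) + 2*(0)*conj(-1) + 2*(0)*conj(1) + 2*(0)*conj(-1)]
      = (1/8)[(4) + (4) + (0) + (0) + (0)] = 8/8 = 1
  <chi_5*chi_5, chi_4> = (1/8)[1*(4)*conj(1) + 1*(4)*conj(1) + 2*(0)*conj(-1) + 2*(0)*conj(-1) + 2*(0)*conj(1)]
      = (1/8)[(4) + (4) + (0) + (0) + (0)] = 8/8 = 1
  <chi_5*chi_5, chi_5> = (1/8)[1*(4)*conj(2) + 1*(4)*conj(-2) + 2*(0)*conj(0) + 2*(0)*conj(0) + 2*(0)*conj(0)]
      = (1/8)[(8) + (-8) + (0) + (0) + (0)] = 0/8 = 0
Hence the multiplicities are chi_1: 1, chi_2: 1, chi_3: 1, chi_4: 1. Dimension check: dim(chi_5)*dim(chi_5) = 2*2 = 4 and sum (mult * dim) = 1*1 + 1*1 + 1*1 + 1*1 = 4.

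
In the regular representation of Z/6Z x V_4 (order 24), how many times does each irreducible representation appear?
Each irreducible V_i of dimension d_i appears with multiplicity d_i, i.e. rho_reg = (direct sum over all irreducibles V_i) d_i V_i. The irreducible dimensions for Z/6Z x V_4 are 1, 1, 1, 1, 1, 1, 1, 1, 1, 1, 1, 1, 1, 1, 1, 1, 1, 1, 1, 1, 1, 1, 1, 1: 24 irreducibles of dimension 1, each with multiplicity 1. Total dimension 24*1*1 = 24 = |G|.

Proof sketch: General theorem: in the regular representation of a finite group G, each irreducible appears with multiplicity equal to its dimension. Check: dim(rho_reg) = sum d_i^2 = 1 + 1 + 1 + 1 + 1 + 1 + 1 + 1 + 1 + 1 + 1 + 1 + 1 + 1 + 1 + 1 + 1 + 1 + 1 + 1 + 1 + 1 + 1 + 1 = 24 = |G|.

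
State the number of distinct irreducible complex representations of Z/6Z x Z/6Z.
36

Why: The number of irreducible complex representations of a finite group equals its number of conjugacy classes. Z/6Z x Z/6Z is abelian of order 36, so every element is its own conjugacy class: 36 classes, so Z/6Z x Z/6Z (order 36) has exactly 36 irreducible complex representations.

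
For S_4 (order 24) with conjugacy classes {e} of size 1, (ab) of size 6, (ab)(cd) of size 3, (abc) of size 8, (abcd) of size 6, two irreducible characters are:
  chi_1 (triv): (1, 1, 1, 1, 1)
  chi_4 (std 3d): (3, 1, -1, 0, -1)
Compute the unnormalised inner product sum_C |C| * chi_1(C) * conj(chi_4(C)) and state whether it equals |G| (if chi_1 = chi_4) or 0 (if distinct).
Sum = 0; so <chi_1, chi_4> = 0 (distinct irreducibles are orthogonal).

Proof sketch: Compute term by term over conjugacy classes (|C| * chi_1(C) * conj(chi_4(C))):
  1*(1)*conj(3) + 6*(1)*conj(1) + 3*(1)*conj(-1) + 8*(1)*conj(0) + 6*(1)*conj(-1)
  = (3) + (6) + (-3) + (0) + (-6)
  = 0.
Dividing by |G| = 24 gives 0/24 = 0, matching the row-orthogonality relation <chi_1, chi_4> = [chi_1 = chi_4].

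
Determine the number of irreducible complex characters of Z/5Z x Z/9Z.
45

Explanation: The number of irreducible complex representations of a finite group equals its number of conjugacy classes. Z/5Z x Z/9Z is abelian of order 45, so every element is its own conjugacy class: 45 classes, so Z/5Z x Z/9Z (order 45) has exactly 45 irreducible complex representations.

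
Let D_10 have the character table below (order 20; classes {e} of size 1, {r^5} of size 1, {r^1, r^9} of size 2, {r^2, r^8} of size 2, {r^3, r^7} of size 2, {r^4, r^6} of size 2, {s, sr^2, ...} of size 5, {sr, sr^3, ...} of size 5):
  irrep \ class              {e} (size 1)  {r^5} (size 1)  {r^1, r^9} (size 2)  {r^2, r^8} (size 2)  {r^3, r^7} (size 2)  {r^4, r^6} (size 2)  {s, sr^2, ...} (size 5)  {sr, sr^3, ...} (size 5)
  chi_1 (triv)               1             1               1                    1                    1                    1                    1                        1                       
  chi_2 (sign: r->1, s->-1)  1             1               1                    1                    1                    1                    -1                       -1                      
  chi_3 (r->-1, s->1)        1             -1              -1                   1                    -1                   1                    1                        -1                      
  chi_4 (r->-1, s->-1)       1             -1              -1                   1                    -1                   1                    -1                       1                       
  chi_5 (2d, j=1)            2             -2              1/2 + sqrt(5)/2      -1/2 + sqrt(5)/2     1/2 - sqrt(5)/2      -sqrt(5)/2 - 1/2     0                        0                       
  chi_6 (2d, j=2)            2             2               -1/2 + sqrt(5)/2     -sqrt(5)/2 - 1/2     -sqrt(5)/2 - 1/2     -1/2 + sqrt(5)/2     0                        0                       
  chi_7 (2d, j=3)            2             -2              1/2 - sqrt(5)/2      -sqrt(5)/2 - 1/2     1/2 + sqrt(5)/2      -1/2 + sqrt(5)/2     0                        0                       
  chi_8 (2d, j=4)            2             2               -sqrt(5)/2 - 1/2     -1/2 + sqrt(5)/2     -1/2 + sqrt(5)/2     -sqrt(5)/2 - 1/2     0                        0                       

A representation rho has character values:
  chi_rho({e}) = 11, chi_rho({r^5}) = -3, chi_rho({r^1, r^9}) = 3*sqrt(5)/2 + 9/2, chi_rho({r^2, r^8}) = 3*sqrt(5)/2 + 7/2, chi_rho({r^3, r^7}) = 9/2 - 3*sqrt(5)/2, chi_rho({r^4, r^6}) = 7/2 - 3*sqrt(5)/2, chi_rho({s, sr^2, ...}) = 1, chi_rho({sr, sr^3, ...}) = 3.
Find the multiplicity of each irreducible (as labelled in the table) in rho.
Multiplicities: chi_1: 3, chi_2: 1, chi_3: 0, chi_4: 1, chi_5: 3, chi_6: 0, chi_7: 0, chi_8: 0.

Justification: Use <chi_rho, chi> = (1/|G|) sum_C |C| * chi_rho(C) * conj(chi(C)) with |G| = 20 for each irreducible chi in the table:
  <chi_rho, chi_1> = (1/20)[1*(11)*conj(1) + 1*(-3)*conj(1) + 2*(3*sqrt(5)/2 + 9/2)*conj(1) + 2*(3*sqrt(5)/2 + 7/2)*conj(1) + 2*(9/2 - 3*sqrt(5)/2)*conj(1) + 2*(7/2 - 3*sqrt(5)/2)*conj(1) + 5*(1)*conj(1) + 5*(3)*conj(1)]
      = (1/20)[(11) + (-3) + (3*sqrt(5) + 9) + (3*sqrt(5) + 7) + (9 - 3*sqrt(5)) + (7 - 3*sqrt(5)) + (5) + (15)] = 60/20 = 3
  <chi_rho, chi_2> = (1/20)[1*(11)*conj(1) + 1*(-3)*conj(1) + 2*(3*sqrt(5)/2 + 9/2)*conj(1) + 2*(3*sqrt(5)/2 + 7/2)*conj(1) + 2*(9/2 - 3*sqrt(5)/2)*conj(1) + 2*(7/2 - 3*sqrt(5)/2)*conj(1) + 5*(1)*conj(-1) + 5*(3)*conj(-1)]
      = (1/20)[(11) + (-3) + (3*sqrt(5) + 9) + (3*sqrt(5) + 7) + (9 - 3*sqrt(5)) + (7 - 3*sqrt(5)) + (-5) + (-15)] = 20/20 = 1
  <chi_rho, chi_3> = (1/20)[1*(11)*conj(1) + 1*(-3)*conj(-1) + 2*(3*sqrt(5)/2 + 9/2)*conj(-1) + 2*(3*sqrt(5)/2 + 7/2)*conj(1) + 2*(9/2 - 3*sqrt(5)/2)*conj(-1) + 2*(7/2 - 3*sqrt(5)/2)*conj(1) + 5*(1)*conj(1) + 5*(3)*conj(-1)]
      = (1/20)[(11) + (3) + (-9 - 3*sqrt(5)) + (3*sqrt(5) + 7) + (-9 + 3*sqrt(5)) + (7 - 3*sqrt(5)) + (5) + (-15)] = 0/20 = 0
  <chi_rho, chi_4> = (1/20)[1*(11)*conj(1) + 1*(-3)*conj(-1) + 2*(3*sqrt(5)/2 + 9/2)*conj(-1) + 2*(3*sqrt(5)/2 + 7/2)*conj(1) + 2*(9/2 - 3*sqrt(5)/2)*conj(-1) + 2*(7/2 - 3*sqrt(5)/2)*conj(1) + 5*(1)*conj(-1) + 5*(3)*conj(1)]
      = (1/20)[(11) + (3) + (-9 - 3*sqrt(5)) + (3*sqrt(5) + 7) + (-9 + 3*sqrt(5)) + (7 - 3*sqrt(5)) + (-5) + (15)] = 20/20 = 1
  <chi_rho, chi_5> = (1/20)[1*(11)*conj(2) + 1*(-3)*conj(-2) + 2*(3*sqrt(5)/2 + 9/2)*conj(1/2 + sqrt(5)/2) + 2*(3*sqrt(5)/2 + 7/2)*conj(-1/2 + sqrt(5)/2) + 2*(9/2 - 3*sqrt(5)/2)*conj(1/2 - sqrt(5)/2) + 2*(7/2 - 3*sqrt(5)/2)*conj(-sqrt(5)/2 - 1/2) + 5*(1)*conj(0) + 5*(3)*conj(0)]
      = (1/20)[(22) + (6) + (12 + 6*sqrt(5)) + (4 + 2*sqrt(5)) + (12 - 6*sqrt(5)) + (4 - 2*sqrt(5)) + (0) + (0)] = 60/20 = 3
  <chi_rho, chi_6> = (1/20)[1*(11)*conj(2) + 1*(-3)*conj(2) + 2*(3*sqrt(5)/2 + 9/2)*conj(-1/2 + sqrt(5)/2) + 2*(3*sqrt(5)/2 + 7/2)*conj(-sqrt(5)/2 - 1/2) + 2*(9/2 - 3*sqrt(5)/2)*conj(-sqrt(5)/2 - 1/2) + 2*(7/2 - 3*sqrt(5)/2)*conj(-1/2 + sqrt(5)/2) + 5*(1)*conj(0) + 5*(3)*conj(0)]
      = (1/20)[(22) + (-6) + (3 + 3*sqrt(5)) + (-5*sqrt(5) - 11) + (3 - 3*sqrt(5)) + (-11 + 5*sqrt(5)) + (0) + (0)] = 0/20 = 0
  <chi_rho, chi_7> = (1/20)[1*(11)*conj(2) + 1*(-3)*conj(-2) + 2*(3*sqrt(5)/2 + 9/2)*conj(1/2 - sqrt(5)/2) + 2*(3*sqrt(5)/2 + 7/2)*conj(-sqrt(5)/2 - 1/2) + 2*(9/2 - 3*sqrt(5)/2)*conj(1/2 + sqrt(5)/2) + 2*(7/2 - 3*sqrt(5)/2)*conj(-1/2 + sqrt(5)/2) + 5*(1)*conj(0) + 5*(3)*conj(0)]
      = (1/20)[(22) + (6) + (-3*sqrt(5) - 3) + (-5*sqrt(5) - 11) + (-3 + 3*sqrt(5)) + (-11 + 5*sqrt(5)) + (0) + (0)] = 0/20 = 0
  <chi_rho, chi_8> = (1/20)[1*(11)*conj(2) + 1*(-3)*conj(2) + 2*(3*sqrt(5)/2 + 9/2)*conj(-sqrt(5)/2 - 1/2) + 2*(3*sqrt(5)/2 + 7/2)*conj(-1/2 + sqrt(5)/2) + 2*(9/2 - 3*sqrt(5)/2)*conj(-1/2 + sqrt(5)/2) + 2*(7/2 - 3*sqrt(5)/2)*conj(-sqrt(5)/2 - 1/2) + 5*(1)*conj(0) + 5*(3)*conj(0)]
      = (1/20)[(22) + (-6) + (-6*sqrt(5) - 12) + (4 + 2*sqrt(5)) + (-12 + 6*sqrt(5)) + (4 - 2*sqrt(5)) + (0) + (0)] = 0/20 = 0
Dimension check: dim(rho) = sum (mult * dim) = 3*1 + 1*1 + 0*1 + 1*1 + 3*2 + 0*2 + 0*2 + 0*2 = 11 = chi_rho(e) = 11.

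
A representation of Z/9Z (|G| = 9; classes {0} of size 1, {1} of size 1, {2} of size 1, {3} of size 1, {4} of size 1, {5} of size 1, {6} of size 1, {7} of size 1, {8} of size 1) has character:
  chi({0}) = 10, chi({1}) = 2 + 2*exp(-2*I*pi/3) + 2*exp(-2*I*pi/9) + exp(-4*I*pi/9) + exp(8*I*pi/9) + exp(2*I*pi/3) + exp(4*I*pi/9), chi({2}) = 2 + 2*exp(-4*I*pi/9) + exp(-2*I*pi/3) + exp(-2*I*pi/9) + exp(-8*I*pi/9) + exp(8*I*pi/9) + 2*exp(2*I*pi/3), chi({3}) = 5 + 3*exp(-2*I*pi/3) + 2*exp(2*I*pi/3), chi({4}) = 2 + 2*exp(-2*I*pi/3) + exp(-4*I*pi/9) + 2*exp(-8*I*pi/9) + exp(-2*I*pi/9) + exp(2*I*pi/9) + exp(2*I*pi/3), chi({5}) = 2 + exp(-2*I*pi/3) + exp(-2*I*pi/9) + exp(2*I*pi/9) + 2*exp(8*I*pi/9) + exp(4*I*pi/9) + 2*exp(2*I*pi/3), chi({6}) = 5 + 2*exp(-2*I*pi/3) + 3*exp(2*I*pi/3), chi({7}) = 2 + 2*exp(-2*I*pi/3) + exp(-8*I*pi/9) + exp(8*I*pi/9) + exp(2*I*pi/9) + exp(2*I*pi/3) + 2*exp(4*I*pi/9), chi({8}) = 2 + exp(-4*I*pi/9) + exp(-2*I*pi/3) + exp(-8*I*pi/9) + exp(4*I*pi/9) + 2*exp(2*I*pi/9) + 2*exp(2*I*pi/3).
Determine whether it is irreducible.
Not irreducible (reducible): <chi, chi> = 16 > 1.

Proof sketch: <chi, chi> = (1/|G|) sum_C |C| * |chi(C)|^2 = (1/9)[1*|10|^2 + 1*|2 + 2*exp(-2*I*pi/3) + 2*exp(-2*I*pi/9) + exp(-4*I*pi/9) + exp(8*I*pi/9) + exp(2*I*pi/3) + exp(4*I*pi/9)|^2 + 1*|2 + 2*exp(-4*I*pi/9) + exp(-2*I*pi/3) + exp(-2*I*pi/9) + exp(-8*I*pi/9) + exp(8*I*pi/9) + 2*exp(2*I*pi/3)|^2 + 1*|5 + 3*exp(-2*I*pi/3) + 2*exp(2*I*pi/3)|^2 + 1*|2 + 2*exp(-2*I*pi/3) + exp(-4*I*pi/9) + 2*exp(-8*I*pi/9) + exp(-2*I*pi/9) + exp(2*I*pi/9) + exp(2*I*pi/3)|^2 + 1*|2 + exp(-2*I*pi/3) + exp(-2*I*pi/9) + exp(2*I*pi/9) + 2*exp(8*I*pi/9) + exp(4*I*pi/9) + 2*exp(2*I*pi/3)|^2 + 1*|5 + 2*exp(-2*I*pi/3) + 3*exp(2*I*pi/3)|^2 + 1*|2 + 2*exp(-2*I*pi/3) + exp(-8*I*pi/9) + exp(8*I*pi/9) + exp(2*I*pi/9) + exp(2*I*pi/3) + 2*exp(4*I*pi/9)|^2 + 1*|2 + exp(-4*I*pi/9) + exp(-2*I*pi/3) + exp(-8*I*pi/9) + exp(4*I*pi/9) + 2*exp(2*I*pi/9) + 2*exp(2*I*pi/3)|^2]
  = (1/9)[(100) + (16 + 11*exp(-4*I*pi/9) + 11*exp(-2*I*pi/3) + 10*exp(-2*I*pi/9) + 10*exp(-8*I*pi/9) + 10*exp(8*I*pi/9) + 10*exp(2*I*pi/9) + 11*exp(2*I*pi/3) + 11*exp(4*I*pi/9)) + (16 + 10*exp(-4*I*pi/9) + 11*exp(-2*I*pi/3) + 10*exp(-2*I*pi/9) + 11*exp(-8*I*pi/9) + 11*exp(8*I*pi/9) + 10*exp(2*I*pi/9) + 11*exp(2*I*pi/3) + 10*exp(4*I*pi/9)) + (7) + (16 + 10*exp(-4*I*pi/9) + 11*exp(-2*I*pi/3) + 11*exp(-2*I*pi/9) + 10*exp(-8*I*pi/9) + 10*exp(8*I*pi/9) + 11*exp(2*I*pi/9) + 11*exp(2*I*pi/3) + 10*exp(4*I*pi/9)) + (16 + 10*exp(-4*I*pi/9) + 11*exp(-2*I*pi/3) + 11*exp(-2*I*pi/9) + 10*exp(-8*I*pi/9) + 10*exp(8*I*pi/9) + 11*exp(2*I*pi/9) + 11*exp(2*I*pi/3) + 10*exp(4*I*pi/9)) + (7) + (16 + 10*exp(-4*I*pi/9) + 11*exp(-2*I*pi/3) + 10*exp(-2*I*pi/9) + 11*exp(-8*I*pi/9) + 11*exp(8*I*pi/9) + 10*exp(2*I*pi/9) + 11*exp(2*I*pi/3) + 10*exp(4*I*pi/9)) + (16 + 11*exp(-4*I*pi/9) + 11*exp(-2*I*pi/3) + 10*exp(-2*I*pi/9) + 10*exp(-8*I*pi/9) + 10*exp(8*I*pi/9) + 10*exp(2*I*pi/9) + 11*exp(2*I*pi/3) + 11*exp(4*I*pi/9))] = 144/9 = 16.
(Exp terms are combined using exp(i*s)*conj(exp(i*t)) = exp(i*(s-t)), and sums of them are collapsed using the identity that for every m > 1 the m distinct m-th roots of unity sum to 0, e.g. 1 + exp(2*I*pi/3) + exp(-2*I*pi/3) = 0.)
A character is irreducible iff <chi, chi> = 1, so this representation is reducible.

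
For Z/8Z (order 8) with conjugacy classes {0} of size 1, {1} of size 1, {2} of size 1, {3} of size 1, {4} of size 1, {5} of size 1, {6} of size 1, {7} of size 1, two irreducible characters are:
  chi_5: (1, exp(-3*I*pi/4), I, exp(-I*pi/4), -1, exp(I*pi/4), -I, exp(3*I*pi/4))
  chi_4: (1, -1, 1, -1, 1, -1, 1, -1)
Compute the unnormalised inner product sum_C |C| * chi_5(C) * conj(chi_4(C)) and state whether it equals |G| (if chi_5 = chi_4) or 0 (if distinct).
Sum = 0; so <chi_5, chi_4> = 0 (distinct irreducibles are orthogonal).

Reasoning: Compute term by term over conjugacy classes (|C| * chi_5(C) * conj(chi_4(C))):
  1*(1)*conj(1) + 1*(exp(-3*I*pi/4))*conj(-1) + 1*(I)*conj(1) + 1*(exp(-I*pi/4))*conj(-1) + 1*(-1)*conj(1) + 1*(exp(I*pi/4))*conj(-1) + 1*(-I)*conj(1) + 1*(exp(3*I*pi/4))*conj(-1)
  = (1) + (-exp(-3*I*pi/4)) + (I) + (-exp(-I*pi/4)) + (-1) + (-exp(I*pi/4)) + (-I) + (-exp(3*I*pi/4))
  = 0.
(Exp terms are combined using exp(i*s)*conj(exp(i*t)) = exp(i*(s-t)), and sums of them are collapsed using the identity that for every m > 1 the m distinct m-th roots of unity sum to 0, e.g. 1 + exp(2*I*pi/3) + exp(-2*I*pi/3) = 0.)
Dividing by |G| = 8 gives 0/8 = 0, matching the row-orthogonality relation <chi_5, chi_4> = [chi_5 = chi_4].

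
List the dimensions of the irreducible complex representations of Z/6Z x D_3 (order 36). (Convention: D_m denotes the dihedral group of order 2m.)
Dimensions: 1, 1, 1, 1, 1, 1, 1, 1, 1, 1, 1, 1, 2, 2, 2, 2, 2, 2

Reasoning: There are 18 irreducibles (= number of conjugacy classes). Their dimensions d_i satisfy sum d_i^2 = |G| = 36: 1 + 1 + 1 + 1 + 1 + 1 + 1 + 1 + 1 + 1 + 1 + 1 + 4 + 4 + 4 + 4 + 4 + 4 = 36. (For the product with Z/6Z: each of the 6 1-dim characters of Z/6Z tensors with each irrep of D_3, giving 6 copies of each D_3-dimension.)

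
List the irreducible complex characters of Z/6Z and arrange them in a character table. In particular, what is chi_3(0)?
Character table of Z/6Z (irreps indexed chi_0,...,chi_5 with chi_k(m) = zeta_6^(k*m), zeta_6 = exp(2*pi*i/6)):
  irrep \ class  {0} (size 1)  {1} (size 1)    {2} (size 1)    {3} (size 1)  {4} (size 1)    {5} (size 1)  
  chi_0          1             1               1               1             1               1             
  chi_1          1             exp(I*pi/3)     exp(2*I*pi/3)   -1            exp(-2*I*pi/3)  exp(-I*pi/3)  
  chi_2          1             exp(2*I*pi/3)   exp(-2*I*pi/3)  1             exp(2*I*pi/3)   exp(-2*I*pi/3)
  chi_3          1             -1              1               -1            1               -1            
  chi_4          1             exp(-2*I*pi/3)  exp(2*I*pi/3)   1             exp(-2*I*pi/3)  exp(2*I*pi/3) 
  chi_5          1             exp(-I*pi/3)    exp(-2*I*pi/3)  -1            exp(2*I*pi/3)   exp(I*pi/3)   

Spot check: chi_3(0) = zeta_6^(3*0) = zeta_6^0 = 1.

Explanation: Z/6Z is abelian, so all 6 irreducible complex representations are 1-dimensional. They are given by chi_k(m) = zeta_6^(k*m) for k = 0,...,5. Row orthogonality: sum_m chi_k(m) conj(chi_l(m)) = 6 * [k = l].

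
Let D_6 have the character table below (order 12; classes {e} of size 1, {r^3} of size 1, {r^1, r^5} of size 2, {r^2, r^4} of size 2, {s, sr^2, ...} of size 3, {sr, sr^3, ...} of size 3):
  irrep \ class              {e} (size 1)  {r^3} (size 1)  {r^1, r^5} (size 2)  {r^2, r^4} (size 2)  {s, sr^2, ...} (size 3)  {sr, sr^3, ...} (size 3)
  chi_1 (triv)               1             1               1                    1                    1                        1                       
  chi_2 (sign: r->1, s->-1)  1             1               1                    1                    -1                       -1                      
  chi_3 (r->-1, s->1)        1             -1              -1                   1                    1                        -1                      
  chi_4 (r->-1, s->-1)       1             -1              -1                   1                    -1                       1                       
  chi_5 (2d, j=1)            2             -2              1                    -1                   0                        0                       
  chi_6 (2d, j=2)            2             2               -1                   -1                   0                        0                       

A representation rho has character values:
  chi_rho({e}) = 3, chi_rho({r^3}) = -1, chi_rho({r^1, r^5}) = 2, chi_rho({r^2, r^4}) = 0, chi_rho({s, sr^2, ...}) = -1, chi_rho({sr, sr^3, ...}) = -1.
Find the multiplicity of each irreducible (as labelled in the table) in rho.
Multiplicities: chi_1: 0, chi_2: 1, chi_3: 0, chi_4: 0, chi_5: 1, chi_6: 0.

Use <chi_rho, chi> = (1/|G|) sum_C |C| * chi_rho(C) * conj(chi(C)) with |G| = 12 for each irreducible chi in the table:
  <chi_rho, chi_1> = (1/12)[1*(3)*conj(1) + 1*(-1)*conj(1) + 2*(2)*conj(1) + 2*(0)*conj(1) + 3*(-1)*conj(1) + 3*(-1)*conj(1)]
      = (1/12)[(3) + (-1) + (4) + (0) + (-3) + (-3)] = 0/12 = 0
  <chi_rho, chi_2> = (1/12)[1*(3)*conj(1) + 1*(-1)*conj(1) + 2*(2)*conj(1) + 2*(0)*conj(1) + 3*(-1)*conj(-1) + 3*(-1)*conj(-1)]
      = (1/12)[(3) + (-1) + (4) + (0) + (3) + (3)] = 12/12 = 1
  <chi_rho, chi_3> = (1/12)[1*(3)*conj(1) + 1*(-1)*conj(-1) + 2*(2)*conj(-1) + 2*(0)*conj(1) + 3*(-1)*conj(1) + 3*(-1)*conj(-1)]
      = (1/12)[(3) + (1) + (-4) + (0) + (-3) + (3)] = 0/12 = 0
  <chi_rho, chi_4> = (1/12)[1*(3)*conj(1) + 1*(-1)*conj(-1) + 2*(2)*conj(-1) + 2*(0)*conj(1) + 3*(-1)*conj(-1) + 3*(-1)*conj(1)]
      = (1/12)[(3) + (1) + (-4) + (0) + (3) + (-3)] = 0/12 = 0
  <chi_rho, chi_5> = (1/12)[1*(3)*conj(2) + 1*(-1)*conj(-2) + 2*(2)*conj(1) + 2*(0)*conj(-1) + 3*(-1)*conj(0) + 3*(-1)*conj(0)]
      = (1/12)[(6) + (2) + (4) + (0) + (0) + (0)] = 12/12 = 1
  <chi_rho, chi_6> = (1/12)[1*(3)*conj(2) + 1*(-1)*conj(2) + 2*(2)*conj(-1) + 2*(0)*conj(-1) + 3*(-1)*conj(0) + 3*(-1)*conj(0)]
      = (1/12)[(6) + (-2) + (-4) + (0) + (0) + (0)] = 0/12 = 0
Dimension check: dim(rho) = sum (mult * dim) = 0*1 + 1*1 + 0*1 + 0*1 + 1*2 + 0*2 = 3 = chi_rho(e) = 3.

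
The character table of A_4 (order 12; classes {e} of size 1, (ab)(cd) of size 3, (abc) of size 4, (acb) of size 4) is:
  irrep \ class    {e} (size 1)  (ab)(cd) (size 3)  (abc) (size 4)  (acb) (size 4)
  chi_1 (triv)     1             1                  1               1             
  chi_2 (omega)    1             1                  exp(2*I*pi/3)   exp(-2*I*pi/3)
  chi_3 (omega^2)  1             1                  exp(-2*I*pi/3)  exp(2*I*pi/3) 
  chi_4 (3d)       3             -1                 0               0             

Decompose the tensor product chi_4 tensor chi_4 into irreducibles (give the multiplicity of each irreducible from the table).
chi_4 tensor chi_4 = chi_1 + chi_2 + chi_3 + 2*chi_4 (all other irreducibles have multiplicity 0).

Derivation: The character of a tensor product is the pointwise product (chi_4 * chi_4)(C) = chi_4(C) * chi_4(C):
  {e}: (3)*(3), (ab)(cd): (-1)*(-1), (abc): (0)*(0), (acb): (0)*(0)
so (chi_4 * chi_4) takes values
  {e} -> 9, (ab)(cd) -> 1, (abc) -> 0, (acb) -> 0.
Now take the inner product of this character with each irreducible chi from the table, <chi_4*chi_4, chi> = (1/12) sum_C |C| (chi_4*chi_4)(C) conj(chi(C)):
  <chi_4*chi_4, chi_1> = (1/12)[1*(9)*conj(1) + 3*(1)*conj(1) + 4*(0)*conj(1) + 4*(0)*conj(1)]
      = (1/12)[(9) + (3) + (0) + (0)] = 12/12 = 1
  <chi_4*chi_4, chi_2> = (1/12)[1*(9)*conj(1) + 3*(1)*conj(1) + 4*(0)*conj(exp(2*I*pi/3)) + 4*(0)*conj(exp(-2*I*pi/3))]
      = (1/12)[(9) + (3) + (0) + (0)] = 12/12 = 1
  <chi_4*chi_4, chi_3> = (1/12)[1*(9)*conj(1) + 3*(1)*conj(1) + 4*(0)*conj(exp(-2*I*pi/3)) + 4*(0)*conj(exp(2*I*pi/3))]
      = (1/12)[(9) + (3) + (0) + (0)] = 12/12 = 1
  <chi_4*chi_4, chi_4> = (1/12)[1*(9)*conj(3) + 3*(1)*conj(-1) + 4*(0)*conj(0) + 4*(0)*conj(0)]
      = (1/12)[(27) + (-3) + (0) + (0)] = 24/12 = 2
(Exp terms are combined using exp(i*s)*conj(exp(i*t)) = exp(i*(s-t)), and sums of them are collapsed using the identity that for every m > 1 the m distinct m-th roots of unity sum to 0, e.g. 1 + exp(2*I*pi/3) + exp(-2*I*pi/3) = 0.)
Hence the multiplicities are chi_1: 1, chi_2: 1, chi_3: 1, chi_4: 2. Dimension check: dim(chi_4)*dim(chi_4) = 3*3 = 9 and sum (mult * dim) = 1*1 + 1*1 + 1*1 + 2*3 = 9.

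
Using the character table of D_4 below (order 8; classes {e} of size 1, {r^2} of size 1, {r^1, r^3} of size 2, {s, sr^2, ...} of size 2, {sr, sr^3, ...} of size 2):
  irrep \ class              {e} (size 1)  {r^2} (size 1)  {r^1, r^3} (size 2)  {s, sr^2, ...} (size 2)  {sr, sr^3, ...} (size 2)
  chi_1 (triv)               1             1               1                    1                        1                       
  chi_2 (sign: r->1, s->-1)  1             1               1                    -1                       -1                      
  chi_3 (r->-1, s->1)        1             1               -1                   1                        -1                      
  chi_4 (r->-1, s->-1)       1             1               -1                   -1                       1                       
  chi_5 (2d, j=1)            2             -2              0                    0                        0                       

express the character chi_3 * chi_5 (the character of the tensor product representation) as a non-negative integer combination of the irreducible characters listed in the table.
chi_3 tensor chi_5 = chi_5 (all other irreducibles have multiplicity 0).

Why: The character of a tensor product is the pointwise product (chi_3 * chi_5)(C) = chi_3(C) * chi_5(C):
  {e}: (1)*(2), {r^2}: (1)*(-2), {r^1, r^3}: (-1)*(0), {s, sr^2, ...}: (1)*(0), {sr, sr^3, ...}: (-1)*(0)
so (chi_3 * chi_5) takes values
  {e} -> 2, {r^2} -> -2, {r^1, r^3} -> 0, {s, sr^2, ...} -> 0, {sr, sr^3, ...} -> 0.
Now take the inner product of this character with each irreducible chi from the table, <chi_3*chi_5, chi> = (1/8) sum_C |C| (chi_3*chi_5)(C) conj(chi(C)):
  <chi_3*chi_5, chi_1> = (1/8)[1*(2)*conj(1) + 1*(-2)*conj(1) + 2*(0)*conj(1) + 2*(0)*conj(1) + 2*(0)*conj(1)]
      = (1/8)[(2) + (-2) + (0) + (0) + (0)] = 0/8 = 0
  <chi_3*chi_5, chi_2> = (1/8)[1*(2)*conj(1) + 1*(-2)*conj(1) + 2*(0)*conj(1) + 2*(0)*conj(-1) + 2*(0)*conj(-1)]
      = (1/8)[(2) + (-2) + (0) + (0) + (0)] = 0/8 = 0
  <chi_3*chi_5, chi_3> = (1/8)[1*(2)*conj(1) + 1*(-2)*conj(1) + 2*(0)*conj(-1) + 2*(0)*conj(1) + 2*(0)*conj(-1)]
      = (1/8)[(2) + (-2) + (0) + (0) + (0)] = 0/8 = 0
  <chi_3*chi_5, chi_4> = (1/8)[1*(2)*conj(1) + 1*(-2)*conj(1) + 2*(0)*conj(-1) + 2*(0)*conj(-1) + 2*(0)*conj(1)]
      = (1/8)[(2) + (-2) + (0) + (0) + (0)] = 0/8 = 0
  <chi_3*chi_5, chi_5> = (1/8)[1*(2)*conj(2) + 1*(-2)*conj(-2) + 2*(0)*conj(0) + 2*(0)*conj(0) + 2*(0)*conj(0)]
      = (1/8)[(4) + (4) + (0) + (0) + (0)] = 8/8 = 1
Hence the multiplicities are chi_5: 1. Dimension check: dim(chi_3)*dim(chi_5) = 1*2 = 2 and sum (mult * dim) = 1*2 = 2.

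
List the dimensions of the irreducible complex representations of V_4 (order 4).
Dimensions: 1, 1, 1, 1

There are 4 irreducibles (= number of conjugacy classes). Their dimensions d_i satisfy sum d_i^2 = |G| = 4: 1 + 1 + 1 + 1 = 4.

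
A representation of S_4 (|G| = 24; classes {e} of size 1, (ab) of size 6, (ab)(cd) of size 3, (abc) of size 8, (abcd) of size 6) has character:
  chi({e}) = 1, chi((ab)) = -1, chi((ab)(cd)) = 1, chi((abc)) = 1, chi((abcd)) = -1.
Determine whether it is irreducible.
Irreducible: <chi, chi> = 1.

Explanation: <chi, chi> = (1/|G|) sum_C |C| * |chi(C)|^2 = (1/24)[1*|1|^2 + 6*|-1|^2 + 3*|1|^2 + 8*|1|^2 + 6*|-1|^2]
  = (1/24)[(1) + (6) + (3) + (8) + (6)] = 24/24 = 1.
A character is irreducible iff <chi, chi> = 1, so this representation is irreducible.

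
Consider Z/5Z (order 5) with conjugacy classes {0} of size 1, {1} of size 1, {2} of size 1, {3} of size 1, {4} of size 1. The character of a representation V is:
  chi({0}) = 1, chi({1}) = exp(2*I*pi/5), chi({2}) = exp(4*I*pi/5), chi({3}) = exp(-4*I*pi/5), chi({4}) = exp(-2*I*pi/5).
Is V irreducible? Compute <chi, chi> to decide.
Irreducible: <chi, chi> = 1.

Solution. <chi, chi> = (1/|G|) sum_C |C| * |chi(C)|^2 = (1/5)[1*|1|^2 + 1*|exp(2*I*pi/5)|^2 + 1*|exp(4*I*pi/5)|^2 + 1*|exp(-4*I*pi/5)|^2 + 1*|exp(-2*I*pi/5)|^2]
  = (1/5)[(1) + (1) + (1) + (1) + (1)] = 5/5 = 1.
(Exp terms are combined using exp(i*s)*conj(exp(i*t)) = exp(i*(s-t)), and sums of them are collapsed using the identity that for every m > 1 the m distinct m-th roots of unity sum to 0, e.g. 1 + exp(2*I*pi/3) + exp(-2*I*pi/3) = 0.)
A character is irreducible iff <chi, chi> = 1, so this representation is irreducible.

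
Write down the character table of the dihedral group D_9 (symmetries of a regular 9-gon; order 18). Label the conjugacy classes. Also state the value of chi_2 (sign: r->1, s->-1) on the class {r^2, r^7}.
Conjugacy classes: {e} of size 1, {r^1, r^8} of size 2, {r^2, r^7} of size 2, {r^3, r^6} of size 2, {r^4, r^5} of size 2, {s, sr, ..., sr^8} of size 9.
Character table:
  irrep \ class              {e} (size 1)  {r^1, r^8} (size 2)  {r^2, r^7} (size 2)  {r^3, r^6} (size 2)  {r^4, r^5} (size 2)  {s, sr, ..., sr^8} (size 9)
  chi_1 (triv)               1             1                    1                    1                    1                    1                          
  chi_2 (sign: r->1, s->-1)  1             1                    1                    1                    1                    -1                         
  chi_3 (2d, j=1)            2             2*cos(2*pi/9)        2*cos(4*pi/9)        -1                   -2*cos(pi/9)         0                          
  chi_4 (2d, j=2)            2             2*cos(4*pi/9)        -2*cos(pi/9)         -1                   2*cos(2*pi/9)        0                          
  chi_5 (2d, j=3)            2             -1                   -1                   2                    -1                   0                          
  chi_6 (2d, j=4)            2             -2*cos(pi/9)         2*cos(2*pi/9)        -1                   2*cos(4*pi/9)        0                          

Spot check: chi_2 (sign: r->1, s->-1) on {r^2, r^7} = 1.

Details: D_9 has order 2*9 = 18 with 6 conjugacy classes, hence 6 irreducibles. Sum of squared dims 1 + 1 + 4 + 4 + 4 + 4 = 18 = |G|. Linear characters come from the abelianisation; the 2-dimensional irreps have character r^k -> 2*cos(2*pi*j*k/9), reflections -> 0.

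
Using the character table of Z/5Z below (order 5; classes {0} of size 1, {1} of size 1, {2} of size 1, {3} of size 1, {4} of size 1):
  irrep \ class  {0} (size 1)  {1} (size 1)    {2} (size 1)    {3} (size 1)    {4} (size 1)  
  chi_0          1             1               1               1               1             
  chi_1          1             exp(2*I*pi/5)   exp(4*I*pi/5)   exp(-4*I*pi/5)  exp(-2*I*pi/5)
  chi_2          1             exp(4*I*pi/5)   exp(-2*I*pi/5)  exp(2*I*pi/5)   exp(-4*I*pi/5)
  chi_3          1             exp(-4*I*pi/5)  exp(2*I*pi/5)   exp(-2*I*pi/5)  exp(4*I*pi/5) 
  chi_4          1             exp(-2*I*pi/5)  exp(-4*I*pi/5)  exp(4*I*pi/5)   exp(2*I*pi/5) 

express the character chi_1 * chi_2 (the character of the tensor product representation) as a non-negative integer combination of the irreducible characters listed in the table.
chi_1 tensor chi_2 = chi_3 (all other irreducibles have multiplicity 0).

Working: The character of a tensor product is the pointwise product (chi_1 * chi_2)(C) = chi_1(C) * chi_2(C):
  {0}: (1)*(1), {1}: (exp(2*I*pi/5))*(exp(4*I*pi/5)), {2}: (exp(4*I*pi/5))*(exp(-2*I*pi/5)), {3}: (exp(-4*I*pi/5))*(exp(2*I*pi/5)), {4}: (exp(-2*I*pi/5))*(exp(-4*I*pi/5))
so (chi_1 * chi_2) takes values
  {0} -> 1, {1} -> exp(-4*I*pi/5), {2} -> exp(2*I*pi/5), {3} -> exp(-2*I*pi/5), {4} -> exp(4*I*pi/5).
Now take the inner product of this character with each irreducible chi from the table, <chi_1*chi_2, chi> = (1/5) sum_C |C| (chi_1*chi_2)(C) conj(chi(C)):
  <chi_1*chi_2, chi_0> = (1/5)[1*(1)*conj(1) + 1*(exp(-4*I*pi/5))*conj(1) + 1*(exp(2*I*pi/5))*conj(1) + 1*(exp(-2*I*pi/5))*conj(1) + 1*(exp(4*I*pi/5))*conj(1)]
      = (1/5)[(1) + (exp(-4*I*pi/5)) + (exp(2*I*pi/5)) + (exp(-2*I*pi/5)) + (exp(4*I*pi/5))] = 0/5 = 0
  <chi_1*chi_2, chi_1> = (1/5)[1*(1)*conj(1) + 1*(exp(-4*I*pi/5))*conj(exp(2*I*pi/5)) + 1*(exp(2*I*pi/5))*conj(exp(4*I*pi/5)) + 1*(exp(-2*I*pi/5))*conj(exp(-4*I*pi/5)) + 1*(exp(4*I*pi/5))*conj(exp(-2*I*pi/5))]
      = (1/5)[(1) + (exp(4*I*pi/5)) + (exp(-2*I*pi/5)) + (exp(2*I*pi/5)) + (exp(-4*I*pi/5))] = 0/5 = 0
  <chi_1*chi_2, chi_2> = (1/5)[1*(1)*conj(1) + 1*(exp(-4*I*pi/5))*conj(exp(4*I*pi/5)) + 1*(exp(2*I*pi/5))*conj(exp(-2*I*pi/5)) + 1*(exp(-2*I*pi/5))*conj(exp(2*I*pi/5)) + 1*(exp(4*I*pi/5))*conj(exp(-4*I*pi/5))]
      = (1/5)[(1) + (exp(2*I*pi/5)) + (exp(4*I*pi/5)) + (exp(-4*I*pi/5)) + (exp(-2*I*pi/5))] = 0/5 = 0
  <chi_1*chi_2, chi_3> = (1/5)[1*(1)*conj(1) + 1*(exp(-4*I*pi/5))*conj(exp(-4*I*pi/5)) + 1*(exp(2*I*pi/5))*conj(exp(2*I*pi/5)) + 1*(exp(-2*I*pi/5))*conj(exp(-2*I*pi/5)) + 1*(exp(4*I*pi/5))*conj(exp(4*I*pi/5))]
      = (1/5)[(1) + (1) + (1) + (1) + (1)] = 5/5 = 1
  <chi_1*chi_2, chi_4> = (1/5)[1*(1)*conj(1) + 1*(exp(-4*I*pi/5))*conj(exp(-2*I*pi/5)) + 1*(exp(2*I*pi/5))*conj(exp(-4*I*pi/5)) + 1*(exp(-2*I*pi/5))*conj(exp(4*I*pi/5)) + 1*(exp(4*I*pi/5))*conj(exp(2*I*pi/5))]
      = (1/5)[(1) + (exp(-2*I*pi/5)) + (exp(-4*I*pi/5)) + (exp(4*I*pi/5)) + (exp(2*I*pi/5))] = 0/5 = 0
(Exp terms are combined using exp(i*s)*conj(exp(i*t)) = exp(i*(s-t)), and sums of them are collapsed using the identity that for every m > 1 the m distinct m-th roots of unity sum to 0, e.g. 1 + exp(2*I*pi/3) + exp(-2*I*pi/3) = 0.)
Hence the multiplicities are chi_3: 1. Dimension check: dim(chi_1)*dim(chi_2) = 1*1 = 1 and sum (mult * dim) = 1*1 = 1.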